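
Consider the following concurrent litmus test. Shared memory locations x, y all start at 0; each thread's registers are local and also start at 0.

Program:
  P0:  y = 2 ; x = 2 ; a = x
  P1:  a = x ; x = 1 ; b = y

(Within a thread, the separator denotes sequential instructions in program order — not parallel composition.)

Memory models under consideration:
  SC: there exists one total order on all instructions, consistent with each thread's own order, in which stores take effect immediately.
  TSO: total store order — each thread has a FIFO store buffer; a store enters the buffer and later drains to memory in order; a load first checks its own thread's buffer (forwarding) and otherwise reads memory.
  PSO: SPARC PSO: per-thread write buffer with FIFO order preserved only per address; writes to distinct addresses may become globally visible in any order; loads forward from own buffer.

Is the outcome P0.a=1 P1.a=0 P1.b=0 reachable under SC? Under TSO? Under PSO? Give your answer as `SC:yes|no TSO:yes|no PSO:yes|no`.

outcome vector order: (P0.a,P1.a,P1.b)
SC (5): <1 0 2>, <1 2 2>, <2 0 0>, <2 0 2>, <2 2 2>
TSO (6): <1 0 0>, <1 0 2>, <1 2 2>, <2 0 0>, <2 0 2>, <2 2 2>
PSO (8): <1 0 0>, <1 0 2>, <1 2 0>, <1 2 2>, <2 0 0>, <2 0 2>, <2 2 0>, <2 2 2>
target <1 0 0> ∈ {TSO,PSO}

SC:no TSO:yes PSO:yes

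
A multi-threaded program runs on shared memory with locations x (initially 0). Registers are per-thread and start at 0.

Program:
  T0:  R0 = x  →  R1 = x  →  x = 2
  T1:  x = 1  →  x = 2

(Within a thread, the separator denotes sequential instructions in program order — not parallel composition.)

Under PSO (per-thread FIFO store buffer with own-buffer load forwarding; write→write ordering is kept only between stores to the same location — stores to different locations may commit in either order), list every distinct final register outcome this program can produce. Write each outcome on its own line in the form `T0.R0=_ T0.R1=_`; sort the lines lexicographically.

outcome vector order: (T0.R0,T0.R1)
|PSO outcomes| = 6

T0.R0=0 T0.R1=0
T0.R0=0 T0.R1=1
T0.R0=0 T0.R1=2
T0.R0=1 T0.R1=1
T0.R0=1 T0.R1=2
T0.R0=2 T0.R1=2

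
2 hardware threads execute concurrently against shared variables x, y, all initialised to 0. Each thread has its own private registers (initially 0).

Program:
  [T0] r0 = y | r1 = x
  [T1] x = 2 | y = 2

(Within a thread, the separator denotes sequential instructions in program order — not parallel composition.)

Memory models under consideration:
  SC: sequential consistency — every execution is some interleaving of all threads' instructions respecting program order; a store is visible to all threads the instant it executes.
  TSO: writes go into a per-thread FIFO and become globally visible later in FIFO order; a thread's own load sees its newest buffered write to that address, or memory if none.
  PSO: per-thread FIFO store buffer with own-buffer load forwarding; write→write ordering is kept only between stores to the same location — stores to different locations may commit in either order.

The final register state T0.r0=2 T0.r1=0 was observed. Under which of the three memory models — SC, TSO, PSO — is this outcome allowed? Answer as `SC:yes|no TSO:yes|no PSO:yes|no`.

outcome vector order: (T0.r0,T0.r1)
under SC → <0 0>; <0 2>; <2 2>
under TSO → <0 0>; <0 2>; <2 2>
under PSO → <0 0>; <0 2>; <2 0>; <2 2>
target <2 0> ∈ {PSO}

SC:no TSO:no PSO:yes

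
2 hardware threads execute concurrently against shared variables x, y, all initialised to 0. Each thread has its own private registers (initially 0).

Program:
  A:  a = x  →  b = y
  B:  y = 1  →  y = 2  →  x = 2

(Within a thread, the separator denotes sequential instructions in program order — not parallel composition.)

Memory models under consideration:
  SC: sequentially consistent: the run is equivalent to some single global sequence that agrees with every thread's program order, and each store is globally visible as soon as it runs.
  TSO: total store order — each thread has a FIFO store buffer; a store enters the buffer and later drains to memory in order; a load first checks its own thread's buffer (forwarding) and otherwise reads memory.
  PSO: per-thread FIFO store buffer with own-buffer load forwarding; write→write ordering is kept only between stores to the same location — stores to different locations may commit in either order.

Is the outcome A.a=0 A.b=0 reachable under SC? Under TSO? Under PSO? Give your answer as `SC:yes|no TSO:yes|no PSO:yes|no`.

SC:yes TSO:yes PSO:yes

outcome vector order: (A.a,A.b)
under SC → <0 0> <0 1> <0 2> <2 2>
under TSO → <0 0> <0 1> <0 2> <2 2>
under PSO → <0 0> <0 1> <0 2> <2 0> <2 1> <2 2>
target <0 0> ∈ {SC,TSO,PSO}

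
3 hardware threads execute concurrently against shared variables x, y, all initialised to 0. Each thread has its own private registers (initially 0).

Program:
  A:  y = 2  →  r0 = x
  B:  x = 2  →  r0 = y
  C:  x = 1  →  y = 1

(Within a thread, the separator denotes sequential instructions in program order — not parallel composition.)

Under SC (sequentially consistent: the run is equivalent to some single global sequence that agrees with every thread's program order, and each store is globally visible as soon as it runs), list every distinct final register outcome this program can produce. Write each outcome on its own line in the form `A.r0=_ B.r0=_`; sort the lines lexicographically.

A.r0=0 B.r0=1
A.r0=0 B.r0=2
A.r0=1 B.r0=0
A.r0=1 B.r0=1
A.r0=1 B.r0=2
A.r0=2 B.r0=0
A.r0=2 B.r0=1
A.r0=2 B.r0=2

outcome vector order: (A.r0,B.r0)
|SC outcomes| = 8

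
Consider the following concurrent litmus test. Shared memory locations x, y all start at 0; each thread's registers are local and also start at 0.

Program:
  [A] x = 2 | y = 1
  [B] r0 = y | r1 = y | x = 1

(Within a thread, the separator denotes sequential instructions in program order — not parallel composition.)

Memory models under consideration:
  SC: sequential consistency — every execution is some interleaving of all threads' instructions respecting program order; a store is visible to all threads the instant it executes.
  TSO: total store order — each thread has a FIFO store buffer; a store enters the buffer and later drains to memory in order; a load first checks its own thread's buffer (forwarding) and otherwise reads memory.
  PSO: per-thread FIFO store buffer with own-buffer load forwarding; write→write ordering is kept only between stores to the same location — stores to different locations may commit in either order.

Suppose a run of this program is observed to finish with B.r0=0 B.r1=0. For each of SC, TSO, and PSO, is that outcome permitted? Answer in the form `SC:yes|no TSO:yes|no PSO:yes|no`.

SC:yes TSO:yes PSO:yes

outcome vector order: (B.r0,B.r1)
SC (3): (0,0); (0,1); (1,1)
TSO (3): (0,0); (0,1); (1,1)
PSO (3): (0,0); (0,1); (1,1)
target (0,0) ∈ {SC,TSO,PSO}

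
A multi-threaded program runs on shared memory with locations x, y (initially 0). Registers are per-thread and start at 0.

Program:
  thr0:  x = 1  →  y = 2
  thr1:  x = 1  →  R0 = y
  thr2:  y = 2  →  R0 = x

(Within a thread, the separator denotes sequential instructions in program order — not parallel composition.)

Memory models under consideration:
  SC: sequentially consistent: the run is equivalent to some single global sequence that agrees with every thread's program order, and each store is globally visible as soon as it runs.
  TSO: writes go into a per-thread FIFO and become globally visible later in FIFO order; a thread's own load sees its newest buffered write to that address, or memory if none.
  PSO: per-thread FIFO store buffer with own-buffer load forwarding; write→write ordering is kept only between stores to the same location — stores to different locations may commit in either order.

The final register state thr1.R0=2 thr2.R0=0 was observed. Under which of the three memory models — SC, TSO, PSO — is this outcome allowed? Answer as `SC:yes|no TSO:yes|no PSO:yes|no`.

SC:yes TSO:yes PSO:yes

outcome vector order: (thr1.R0,thr2.R0)
SC (3): 01, 20, 21
TSO (4): 00, 01, 20, 21
PSO (4): 00, 01, 20, 21
target 20 ∈ {SC,TSO,PSO}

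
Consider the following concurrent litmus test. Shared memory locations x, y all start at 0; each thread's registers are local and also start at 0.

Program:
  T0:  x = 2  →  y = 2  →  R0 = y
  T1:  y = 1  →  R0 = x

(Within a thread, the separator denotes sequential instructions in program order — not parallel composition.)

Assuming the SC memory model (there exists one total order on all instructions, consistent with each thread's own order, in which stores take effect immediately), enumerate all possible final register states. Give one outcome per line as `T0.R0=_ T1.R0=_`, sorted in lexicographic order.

T0.R0=1 T1.R0=2
T0.R0=2 T1.R0=0
T0.R0=2 T1.R0=2

outcome vector order: (T0.R0,T1.R0)
|SC outcomes| = 3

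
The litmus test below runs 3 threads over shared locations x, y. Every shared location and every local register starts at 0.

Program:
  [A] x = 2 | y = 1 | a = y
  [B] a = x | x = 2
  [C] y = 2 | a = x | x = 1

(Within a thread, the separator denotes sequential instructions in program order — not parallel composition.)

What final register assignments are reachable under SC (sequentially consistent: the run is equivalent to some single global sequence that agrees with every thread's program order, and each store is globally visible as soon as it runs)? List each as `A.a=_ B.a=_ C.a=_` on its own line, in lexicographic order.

outcome vector order: (A.a,B.a,C.a)
|SC outcomes| = 9

A.a=1 B.a=0 C.a=0
A.a=1 B.a=0 C.a=2
A.a=1 B.a=1 C.a=0
A.a=1 B.a=1 C.a=2
A.a=1 B.a=2 C.a=0
A.a=1 B.a=2 C.a=2
A.a=2 B.a=0 C.a=2
A.a=2 B.a=1 C.a=2
A.a=2 B.a=2 C.a=2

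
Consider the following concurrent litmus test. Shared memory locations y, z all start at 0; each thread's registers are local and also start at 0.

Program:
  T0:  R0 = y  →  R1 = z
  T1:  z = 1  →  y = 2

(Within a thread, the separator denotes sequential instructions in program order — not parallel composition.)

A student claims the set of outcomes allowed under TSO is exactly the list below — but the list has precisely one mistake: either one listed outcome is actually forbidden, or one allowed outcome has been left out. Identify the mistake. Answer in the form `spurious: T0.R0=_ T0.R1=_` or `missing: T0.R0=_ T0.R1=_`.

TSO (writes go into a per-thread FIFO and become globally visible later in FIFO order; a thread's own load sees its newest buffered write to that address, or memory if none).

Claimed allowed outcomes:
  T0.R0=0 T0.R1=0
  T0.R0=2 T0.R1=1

missing: T0.R0=0 T0.R1=1

outcome vector order: (T0.R0,T0.R1)
TSO: 3 outcomes — {0/0 0/1 2/1}
TSO∖claimed = {0/1}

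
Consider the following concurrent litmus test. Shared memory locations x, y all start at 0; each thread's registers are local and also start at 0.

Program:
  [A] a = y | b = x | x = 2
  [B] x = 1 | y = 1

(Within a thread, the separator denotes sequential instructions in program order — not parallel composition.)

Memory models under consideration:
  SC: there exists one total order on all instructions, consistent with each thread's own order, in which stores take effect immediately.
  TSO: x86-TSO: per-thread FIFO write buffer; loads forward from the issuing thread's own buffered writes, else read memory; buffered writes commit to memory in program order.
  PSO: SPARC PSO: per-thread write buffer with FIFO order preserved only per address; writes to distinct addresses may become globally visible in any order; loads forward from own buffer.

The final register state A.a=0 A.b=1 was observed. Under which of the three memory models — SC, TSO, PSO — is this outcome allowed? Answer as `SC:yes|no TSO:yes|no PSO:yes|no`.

SC:yes TSO:yes PSO:yes

outcome vector order: (A.a,A.b)
SC (3): 00 01 11
TSO (3): 00 01 11
PSO (4): 00 01 10 11
target 01 ∈ {SC,TSO,PSO}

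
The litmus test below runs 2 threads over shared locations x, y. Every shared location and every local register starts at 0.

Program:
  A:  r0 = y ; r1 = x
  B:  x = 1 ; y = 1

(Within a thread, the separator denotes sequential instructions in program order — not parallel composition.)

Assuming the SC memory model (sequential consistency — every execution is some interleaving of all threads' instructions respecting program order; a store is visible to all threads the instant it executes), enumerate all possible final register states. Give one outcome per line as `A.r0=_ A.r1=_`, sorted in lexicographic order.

A.r0=0 A.r1=0
A.r0=0 A.r1=1
A.r0=1 A.r1=1

outcome vector order: (A.r0,A.r1)
|SC outcomes| = 3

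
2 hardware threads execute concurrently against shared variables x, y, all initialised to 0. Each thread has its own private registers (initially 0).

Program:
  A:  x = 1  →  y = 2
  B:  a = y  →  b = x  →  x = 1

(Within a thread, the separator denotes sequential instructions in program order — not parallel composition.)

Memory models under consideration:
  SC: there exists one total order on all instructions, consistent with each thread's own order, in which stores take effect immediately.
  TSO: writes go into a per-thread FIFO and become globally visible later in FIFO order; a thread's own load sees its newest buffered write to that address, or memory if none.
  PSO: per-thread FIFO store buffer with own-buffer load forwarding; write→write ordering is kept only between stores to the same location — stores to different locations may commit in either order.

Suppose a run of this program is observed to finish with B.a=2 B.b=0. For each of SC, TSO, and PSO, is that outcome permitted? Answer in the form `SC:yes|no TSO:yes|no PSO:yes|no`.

SC:no TSO:no PSO:yes

outcome vector order: (B.a,B.b)
[SC] allowed = {(0,0) (0,1) (2,1)}
[TSO] allowed = {(0,0) (0,1) (2,1)}
[PSO] allowed = {(0,0) (0,1) (2,0) (2,1)}
target (2,0) ∈ {PSO}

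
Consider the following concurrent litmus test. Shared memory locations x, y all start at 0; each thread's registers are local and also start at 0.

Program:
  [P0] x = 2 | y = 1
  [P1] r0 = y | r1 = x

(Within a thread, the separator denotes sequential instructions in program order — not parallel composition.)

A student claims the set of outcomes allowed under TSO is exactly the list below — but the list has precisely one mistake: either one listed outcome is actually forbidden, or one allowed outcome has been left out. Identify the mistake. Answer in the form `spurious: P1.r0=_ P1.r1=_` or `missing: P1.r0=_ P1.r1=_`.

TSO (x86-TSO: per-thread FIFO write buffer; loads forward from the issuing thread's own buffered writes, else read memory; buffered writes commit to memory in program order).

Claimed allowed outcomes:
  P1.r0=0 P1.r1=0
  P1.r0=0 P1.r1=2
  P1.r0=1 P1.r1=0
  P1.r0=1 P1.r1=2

outcome vector order: (P1.r0,P1.r1)
TSO: 3 outcomes — {0/0, 0/2, 1/2}
claimed∖TSO = {1/0}

spurious: P1.r0=1 P1.r1=0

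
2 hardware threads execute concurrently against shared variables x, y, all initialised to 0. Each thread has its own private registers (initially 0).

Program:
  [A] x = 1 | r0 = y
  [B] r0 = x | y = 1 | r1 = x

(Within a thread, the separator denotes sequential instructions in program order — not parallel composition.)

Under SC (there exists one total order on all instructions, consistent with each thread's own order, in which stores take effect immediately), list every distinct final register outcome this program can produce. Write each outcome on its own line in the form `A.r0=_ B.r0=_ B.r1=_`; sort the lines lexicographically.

outcome vector order: (A.r0,B.r0,B.r1)
|SC outcomes| = 5

A.r0=0 B.r0=0 B.r1=1
A.r0=0 B.r0=1 B.r1=1
A.r0=1 B.r0=0 B.r1=0
A.r0=1 B.r0=0 B.r1=1
A.r0=1 B.r0=1 B.r1=1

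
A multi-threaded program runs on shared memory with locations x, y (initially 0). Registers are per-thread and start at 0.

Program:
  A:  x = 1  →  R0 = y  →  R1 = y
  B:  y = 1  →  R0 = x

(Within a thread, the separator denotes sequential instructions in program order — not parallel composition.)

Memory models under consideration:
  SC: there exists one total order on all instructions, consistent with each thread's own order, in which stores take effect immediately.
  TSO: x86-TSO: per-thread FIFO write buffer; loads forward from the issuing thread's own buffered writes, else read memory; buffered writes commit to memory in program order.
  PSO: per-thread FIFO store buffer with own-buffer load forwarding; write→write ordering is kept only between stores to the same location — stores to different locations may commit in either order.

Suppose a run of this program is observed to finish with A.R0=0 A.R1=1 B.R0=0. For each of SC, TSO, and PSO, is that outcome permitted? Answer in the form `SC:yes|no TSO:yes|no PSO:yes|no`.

outcome vector order: (A.R0,A.R1,B.R0)
SC (4): 0/0/1; 0/1/1; 1/1/0; 1/1/1
TSO (6): 0/0/0; 0/0/1; 0/1/0; 0/1/1; 1/1/0; 1/1/1
PSO (6): 0/0/0; 0/0/1; 0/1/0; 0/1/1; 1/1/0; 1/1/1
target 0/1/0 ∈ {TSO,PSO}

SC:no TSO:yes PSO:yes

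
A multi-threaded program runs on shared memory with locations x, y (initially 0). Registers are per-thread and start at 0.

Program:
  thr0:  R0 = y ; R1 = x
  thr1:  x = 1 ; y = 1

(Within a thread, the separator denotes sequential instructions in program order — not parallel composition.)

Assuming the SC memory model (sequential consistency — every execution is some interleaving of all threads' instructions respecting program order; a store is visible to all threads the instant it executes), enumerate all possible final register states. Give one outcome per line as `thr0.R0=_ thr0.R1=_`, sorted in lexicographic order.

outcome vector order: (thr0.R0,thr0.R1)
|SC outcomes| = 3

thr0.R0=0 thr0.R1=0
thr0.R0=0 thr0.R1=1
thr0.R0=1 thr0.R1=1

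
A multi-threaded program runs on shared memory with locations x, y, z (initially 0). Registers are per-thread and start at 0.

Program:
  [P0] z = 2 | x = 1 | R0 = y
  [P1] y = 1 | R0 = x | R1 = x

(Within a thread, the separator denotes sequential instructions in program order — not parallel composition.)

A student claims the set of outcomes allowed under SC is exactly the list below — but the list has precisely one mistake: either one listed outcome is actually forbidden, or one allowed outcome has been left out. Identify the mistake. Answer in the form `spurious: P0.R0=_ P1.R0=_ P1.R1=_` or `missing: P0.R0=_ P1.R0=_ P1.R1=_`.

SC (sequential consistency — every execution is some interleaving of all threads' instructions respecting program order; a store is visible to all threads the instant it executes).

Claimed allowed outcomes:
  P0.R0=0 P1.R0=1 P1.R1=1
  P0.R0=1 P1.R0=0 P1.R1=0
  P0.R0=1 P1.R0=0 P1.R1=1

missing: P0.R0=1 P1.R0=1 P1.R1=1

outcome vector order: (P0.R0,P1.R0,P1.R1)
SC (4): <0 1 1>; <1 0 0>; <1 0 1>; <1 1 1>
SC∖claimed = {<1 1 1>}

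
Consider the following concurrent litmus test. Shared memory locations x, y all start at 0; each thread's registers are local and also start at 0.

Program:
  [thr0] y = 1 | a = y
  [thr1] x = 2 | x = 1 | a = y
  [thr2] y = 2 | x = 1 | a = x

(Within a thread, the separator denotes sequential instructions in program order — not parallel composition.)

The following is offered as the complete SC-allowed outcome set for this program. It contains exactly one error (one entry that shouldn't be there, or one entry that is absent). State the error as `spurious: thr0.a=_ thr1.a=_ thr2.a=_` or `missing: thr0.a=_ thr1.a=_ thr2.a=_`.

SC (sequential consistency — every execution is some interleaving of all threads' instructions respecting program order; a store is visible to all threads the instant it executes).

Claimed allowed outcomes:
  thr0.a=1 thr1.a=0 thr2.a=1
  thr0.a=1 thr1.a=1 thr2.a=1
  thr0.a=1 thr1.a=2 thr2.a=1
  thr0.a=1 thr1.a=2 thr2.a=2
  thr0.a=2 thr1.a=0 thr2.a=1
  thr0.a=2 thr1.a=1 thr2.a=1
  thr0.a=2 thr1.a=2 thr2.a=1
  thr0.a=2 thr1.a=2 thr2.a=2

outcome vector order: (thr0.a,thr1.a,thr2.a)
SC: 9 outcomes — {(1,0,1) (1,1,1) (1,1,2) (1,2,1) (1,2,2) (2,0,1) (2,1,1) (2,2,1) (2,2,2)}
SC∖claimed = {(1,1,2)}

missing: thr0.a=1 thr1.a=1 thr2.a=2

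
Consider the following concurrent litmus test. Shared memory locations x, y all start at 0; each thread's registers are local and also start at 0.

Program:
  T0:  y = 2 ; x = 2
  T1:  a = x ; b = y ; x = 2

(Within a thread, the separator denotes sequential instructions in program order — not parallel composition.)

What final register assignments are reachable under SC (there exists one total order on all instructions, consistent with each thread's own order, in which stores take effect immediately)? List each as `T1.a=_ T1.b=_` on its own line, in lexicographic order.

outcome vector order: (T1.a,T1.b)
|SC outcomes| = 3

T1.a=0 T1.b=0
T1.a=0 T1.b=2
T1.a=2 T1.b=2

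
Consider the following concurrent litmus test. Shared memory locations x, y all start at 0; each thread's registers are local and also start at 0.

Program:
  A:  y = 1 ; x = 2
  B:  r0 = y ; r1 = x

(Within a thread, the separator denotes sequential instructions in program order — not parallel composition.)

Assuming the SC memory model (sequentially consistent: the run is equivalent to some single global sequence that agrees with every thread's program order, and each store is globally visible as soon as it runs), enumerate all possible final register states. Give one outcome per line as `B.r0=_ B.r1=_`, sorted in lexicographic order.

B.r0=0 B.r1=0
B.r0=0 B.r1=2
B.r0=1 B.r1=0
B.r0=1 B.r1=2

outcome vector order: (B.r0,B.r1)
|SC outcomes| = 4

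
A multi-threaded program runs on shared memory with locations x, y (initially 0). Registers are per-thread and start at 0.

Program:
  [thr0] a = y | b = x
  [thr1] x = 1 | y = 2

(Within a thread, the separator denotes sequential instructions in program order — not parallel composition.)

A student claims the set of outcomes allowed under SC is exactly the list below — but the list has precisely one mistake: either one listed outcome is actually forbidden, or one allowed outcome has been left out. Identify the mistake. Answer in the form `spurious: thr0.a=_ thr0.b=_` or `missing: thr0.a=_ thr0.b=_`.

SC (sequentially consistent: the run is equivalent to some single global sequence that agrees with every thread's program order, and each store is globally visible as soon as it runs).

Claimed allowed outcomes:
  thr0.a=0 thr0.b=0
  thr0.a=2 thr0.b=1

missing: thr0.a=0 thr0.b=1

outcome vector order: (thr0.a,thr0.b)
SC (3): 00 01 21
SC∖claimed = {01}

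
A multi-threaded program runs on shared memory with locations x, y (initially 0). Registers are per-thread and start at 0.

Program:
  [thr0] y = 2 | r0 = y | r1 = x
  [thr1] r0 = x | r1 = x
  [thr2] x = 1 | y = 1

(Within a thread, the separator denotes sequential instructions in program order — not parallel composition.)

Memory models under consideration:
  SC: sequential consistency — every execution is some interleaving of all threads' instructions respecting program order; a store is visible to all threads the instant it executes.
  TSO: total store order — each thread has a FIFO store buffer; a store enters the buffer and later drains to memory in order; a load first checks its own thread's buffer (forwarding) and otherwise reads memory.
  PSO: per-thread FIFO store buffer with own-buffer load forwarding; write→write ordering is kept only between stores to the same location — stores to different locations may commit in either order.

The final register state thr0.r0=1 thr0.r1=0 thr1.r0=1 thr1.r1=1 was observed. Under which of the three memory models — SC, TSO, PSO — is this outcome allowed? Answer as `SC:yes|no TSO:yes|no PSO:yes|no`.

SC:no TSO:no PSO:yes

outcome vector order: (thr0.r0,thr0.r1,thr1.r0,thr1.r1)
under SC → (1,1,0,0), (1,1,0,1), (1,1,1,1), (2,0,0,0), (2,0,0,1), (2,0,1,1), (2,1,0,0), (2,1,0,1), (2,1,1,1)
under TSO → (1,1,0,0), (1,1,0,1), (1,1,1,1), (2,0,0,0), (2,0,0,1), (2,0,1,1), (2,1,0,0), (2,1,0,1), (2,1,1,1)
under PSO → (1,0,0,0), (1,0,0,1), (1,0,1,1), (1,1,0,0), (1,1,0,1), (1,1,1,1), (2,0,0,0), (2,0,0,1), (2,0,1,1), (2,1,0,0), (2,1,0,1), (2,1,1,1)
target (1,0,1,1) ∈ {PSO}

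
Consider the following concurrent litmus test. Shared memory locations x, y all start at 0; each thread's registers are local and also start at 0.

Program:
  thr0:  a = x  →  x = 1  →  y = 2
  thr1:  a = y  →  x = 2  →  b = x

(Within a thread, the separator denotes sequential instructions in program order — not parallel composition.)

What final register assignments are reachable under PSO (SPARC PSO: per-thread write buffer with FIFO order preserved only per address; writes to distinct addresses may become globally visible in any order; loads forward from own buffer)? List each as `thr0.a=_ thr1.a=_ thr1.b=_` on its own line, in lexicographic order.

thr0.a=0 thr1.a=0 thr1.b=1
thr0.a=0 thr1.a=0 thr1.b=2
thr0.a=0 thr1.a=2 thr1.b=1
thr0.a=0 thr1.a=2 thr1.b=2
thr0.a=2 thr1.a=0 thr1.b=1
thr0.a=2 thr1.a=0 thr1.b=2

outcome vector order: (thr0.a,thr1.a,thr1.b)
|PSO outcomes| = 6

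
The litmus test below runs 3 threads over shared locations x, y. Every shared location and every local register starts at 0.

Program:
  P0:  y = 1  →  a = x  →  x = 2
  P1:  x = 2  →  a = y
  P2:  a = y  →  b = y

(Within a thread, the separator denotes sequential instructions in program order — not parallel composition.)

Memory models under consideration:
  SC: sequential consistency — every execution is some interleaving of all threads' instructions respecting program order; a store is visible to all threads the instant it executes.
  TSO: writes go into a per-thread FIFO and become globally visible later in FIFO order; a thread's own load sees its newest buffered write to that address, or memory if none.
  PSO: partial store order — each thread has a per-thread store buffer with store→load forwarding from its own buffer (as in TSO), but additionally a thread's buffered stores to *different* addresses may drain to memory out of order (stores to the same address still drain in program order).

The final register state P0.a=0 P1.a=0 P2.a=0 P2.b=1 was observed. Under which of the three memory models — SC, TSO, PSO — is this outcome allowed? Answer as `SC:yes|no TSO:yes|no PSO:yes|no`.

SC:no TSO:yes PSO:yes

outcome vector order: (P0.a,P1.a,P2.a,P2.b)
[SC] allowed = {0100; 0101; 0111; 2000; 2001; 2011; 2100; 2101; 2111}
[TSO] allowed = {0000; 0001; 0011; 0100; 0101; 0111; 2000; 2001; 2011; 2100; 2101; 2111}
[PSO] allowed = {0000; 0001; 0011; 0100; 0101; 0111; 2000; 2001; 2011; 2100; 2101; 2111}
target 0001 ∈ {TSO,PSO}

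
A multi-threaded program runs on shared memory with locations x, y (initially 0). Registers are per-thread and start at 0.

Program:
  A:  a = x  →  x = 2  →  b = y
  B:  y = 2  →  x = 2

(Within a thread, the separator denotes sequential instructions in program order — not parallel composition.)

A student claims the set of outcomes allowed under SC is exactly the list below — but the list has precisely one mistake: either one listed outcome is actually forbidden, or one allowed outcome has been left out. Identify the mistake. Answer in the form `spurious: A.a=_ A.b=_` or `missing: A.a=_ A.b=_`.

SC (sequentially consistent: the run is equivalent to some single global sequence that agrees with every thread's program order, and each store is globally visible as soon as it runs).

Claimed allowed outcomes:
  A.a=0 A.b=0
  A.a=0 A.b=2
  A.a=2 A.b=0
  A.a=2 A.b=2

outcome vector order: (A.a,A.b)
[SC] allowed = {0/0, 0/2, 2/2}
claimed∖SC = {2/0}

spurious: A.a=2 A.b=0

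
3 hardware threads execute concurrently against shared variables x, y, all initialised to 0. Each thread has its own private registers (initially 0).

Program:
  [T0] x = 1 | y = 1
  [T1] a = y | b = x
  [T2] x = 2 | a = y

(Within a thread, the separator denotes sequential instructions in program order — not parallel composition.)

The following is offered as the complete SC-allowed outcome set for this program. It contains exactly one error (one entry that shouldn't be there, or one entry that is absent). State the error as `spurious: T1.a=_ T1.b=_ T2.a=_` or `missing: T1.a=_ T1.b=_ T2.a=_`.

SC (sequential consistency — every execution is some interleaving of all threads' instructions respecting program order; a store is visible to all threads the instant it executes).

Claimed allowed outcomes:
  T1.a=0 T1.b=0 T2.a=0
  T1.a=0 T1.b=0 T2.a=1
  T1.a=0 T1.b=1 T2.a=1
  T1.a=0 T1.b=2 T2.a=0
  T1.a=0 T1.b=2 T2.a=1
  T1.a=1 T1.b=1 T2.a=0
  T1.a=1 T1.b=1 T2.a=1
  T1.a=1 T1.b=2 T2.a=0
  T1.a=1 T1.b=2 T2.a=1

missing: T1.a=0 T1.b=1 T2.a=0

outcome vector order: (T1.a,T1.b,T2.a)
SC (10): 0/0/0, 0/0/1, 0/1/0, 0/1/1, 0/2/0, 0/2/1, 1/1/0, 1/1/1, 1/2/0, 1/2/1
SC∖claimed = {0/1/0}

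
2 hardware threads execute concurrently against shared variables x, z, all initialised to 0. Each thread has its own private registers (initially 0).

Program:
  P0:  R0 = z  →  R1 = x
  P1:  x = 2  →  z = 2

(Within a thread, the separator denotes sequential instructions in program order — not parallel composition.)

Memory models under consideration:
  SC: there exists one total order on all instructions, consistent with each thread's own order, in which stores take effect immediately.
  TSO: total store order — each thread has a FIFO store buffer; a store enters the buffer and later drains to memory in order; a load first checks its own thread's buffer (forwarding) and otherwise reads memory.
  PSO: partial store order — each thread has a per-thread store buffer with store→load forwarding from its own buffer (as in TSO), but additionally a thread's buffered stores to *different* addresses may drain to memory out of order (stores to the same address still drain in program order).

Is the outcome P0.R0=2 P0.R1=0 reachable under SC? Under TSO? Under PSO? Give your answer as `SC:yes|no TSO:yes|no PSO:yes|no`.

outcome vector order: (P0.R0,P0.R1)
SC (3): 0/0, 0/2, 2/2
TSO (3): 0/0, 0/2, 2/2
PSO (4): 0/0, 0/2, 2/0, 2/2
target 2/0 ∈ {PSO}

SC:no TSO:no PSO:yes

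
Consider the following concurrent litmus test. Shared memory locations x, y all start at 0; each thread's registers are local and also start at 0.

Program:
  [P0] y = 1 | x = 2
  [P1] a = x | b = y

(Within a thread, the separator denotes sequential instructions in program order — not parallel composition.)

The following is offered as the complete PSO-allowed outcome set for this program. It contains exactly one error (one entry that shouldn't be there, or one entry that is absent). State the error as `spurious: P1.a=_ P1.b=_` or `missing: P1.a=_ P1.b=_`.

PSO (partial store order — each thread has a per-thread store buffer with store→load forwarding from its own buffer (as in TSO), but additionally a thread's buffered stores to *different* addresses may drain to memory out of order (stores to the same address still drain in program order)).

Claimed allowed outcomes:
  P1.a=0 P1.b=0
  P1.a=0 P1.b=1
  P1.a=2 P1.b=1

outcome vector order: (P1.a,P1.b)
PSO (4): <0 0>, <0 1>, <2 0>, <2 1>
PSO∖claimed = {<2 0>}

missing: P1.a=2 P1.b=0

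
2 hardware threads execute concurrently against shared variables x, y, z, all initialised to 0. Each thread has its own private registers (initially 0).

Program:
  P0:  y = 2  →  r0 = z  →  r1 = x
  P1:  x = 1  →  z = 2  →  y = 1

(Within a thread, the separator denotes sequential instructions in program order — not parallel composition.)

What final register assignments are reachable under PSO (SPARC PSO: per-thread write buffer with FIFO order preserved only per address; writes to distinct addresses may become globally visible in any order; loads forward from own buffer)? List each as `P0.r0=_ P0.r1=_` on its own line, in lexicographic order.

outcome vector order: (P0.r0,P0.r1)
|PSO outcomes| = 4

P0.r0=0 P0.r1=0
P0.r0=0 P0.r1=1
P0.r0=2 P0.r1=0
P0.r0=2 P0.r1=1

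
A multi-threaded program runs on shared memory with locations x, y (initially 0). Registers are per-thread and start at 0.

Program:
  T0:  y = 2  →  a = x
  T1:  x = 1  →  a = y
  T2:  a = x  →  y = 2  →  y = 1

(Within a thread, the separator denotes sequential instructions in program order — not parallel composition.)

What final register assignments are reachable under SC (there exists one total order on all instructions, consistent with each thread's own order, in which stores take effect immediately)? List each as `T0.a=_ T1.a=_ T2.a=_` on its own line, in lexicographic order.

T0.a=0 T1.a=1 T2.a=0
T0.a=0 T1.a=1 T2.a=1
T0.a=0 T1.a=2 T2.a=0
T0.a=0 T1.a=2 T2.a=1
T0.a=1 T1.a=0 T2.a=0
T0.a=1 T1.a=0 T2.a=1
T0.a=1 T1.a=1 T2.a=0
T0.a=1 T1.a=1 T2.a=1
T0.a=1 T1.a=2 T2.a=0
T0.a=1 T1.a=2 T2.a=1

outcome vector order: (T0.a,T1.a,T2.a)
|SC outcomes| = 10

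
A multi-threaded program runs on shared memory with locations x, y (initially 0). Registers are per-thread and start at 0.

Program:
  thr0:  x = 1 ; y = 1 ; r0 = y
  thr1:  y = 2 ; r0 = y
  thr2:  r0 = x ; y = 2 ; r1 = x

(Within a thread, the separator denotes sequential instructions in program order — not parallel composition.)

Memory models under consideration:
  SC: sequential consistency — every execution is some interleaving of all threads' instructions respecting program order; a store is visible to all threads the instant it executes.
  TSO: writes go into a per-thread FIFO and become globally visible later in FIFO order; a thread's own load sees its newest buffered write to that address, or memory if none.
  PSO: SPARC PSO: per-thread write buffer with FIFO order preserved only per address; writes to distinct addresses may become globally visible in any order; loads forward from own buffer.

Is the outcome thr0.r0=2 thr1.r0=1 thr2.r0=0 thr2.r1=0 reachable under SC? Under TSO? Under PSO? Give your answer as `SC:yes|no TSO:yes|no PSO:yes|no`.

SC:no TSO:yes PSO:yes

outcome vector order: (thr0.r0,thr1.r0,thr2.r0,thr2.r1)
SC (11): 1/1/0/0 1/1/0/1 1/1/1/1 1/2/0/0 1/2/0/1 1/2/1/1 2/1/0/1 2/1/1/1 2/2/0/0 2/2/0/1 2/2/1/1
TSO (12): 1/1/0/0 1/1/0/1 1/1/1/1 1/2/0/0 1/2/0/1 1/2/1/1 2/1/0/0 2/1/0/1 2/1/1/1 2/2/0/0 2/2/0/1 2/2/1/1
PSO (12): 1/1/0/0 1/1/0/1 1/1/1/1 1/2/0/0 1/2/0/1 1/2/1/1 2/1/0/0 2/1/0/1 2/1/1/1 2/2/0/0 2/2/0/1 2/2/1/1
target 2/1/0/0 ∈ {TSO,PSO}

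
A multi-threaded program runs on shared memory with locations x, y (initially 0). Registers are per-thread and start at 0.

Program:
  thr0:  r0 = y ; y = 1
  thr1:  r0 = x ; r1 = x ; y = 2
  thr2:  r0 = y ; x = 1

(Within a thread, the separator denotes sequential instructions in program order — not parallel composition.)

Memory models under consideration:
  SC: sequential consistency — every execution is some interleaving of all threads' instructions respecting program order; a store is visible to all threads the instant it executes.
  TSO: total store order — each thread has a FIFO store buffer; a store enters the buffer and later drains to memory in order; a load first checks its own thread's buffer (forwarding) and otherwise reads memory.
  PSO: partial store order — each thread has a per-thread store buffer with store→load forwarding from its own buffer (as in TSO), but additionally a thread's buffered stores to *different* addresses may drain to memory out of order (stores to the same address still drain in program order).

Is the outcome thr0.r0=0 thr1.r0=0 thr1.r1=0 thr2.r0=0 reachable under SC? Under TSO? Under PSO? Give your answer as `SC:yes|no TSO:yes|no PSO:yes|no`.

outcome vector order: (thr0.r0,thr1.r0,thr1.r1,thr2.r0)
SC (12): 0/0/0/0, 0/0/0/1, 0/0/0/2, 0/0/1/0, 0/0/1/1, 0/1/1/0, 0/1/1/1, 2/0/0/0, 2/0/0/1, 2/0/0/2, 2/0/1/0, 2/1/1/0
TSO (12): 0/0/0/0, 0/0/0/1, 0/0/0/2, 0/0/1/0, 0/0/1/1, 0/1/1/0, 0/1/1/1, 2/0/0/0, 2/0/0/1, 2/0/0/2, 2/0/1/0, 2/1/1/0
PSO (12): 0/0/0/0, 0/0/0/1, 0/0/0/2, 0/0/1/0, 0/0/1/1, 0/1/1/0, 0/1/1/1, 2/0/0/0, 2/0/0/1, 2/0/0/2, 2/0/1/0, 2/1/1/0
target 0/0/0/0 ∈ {SC,TSO,PSO}

SC:yes TSO:yes PSO:yes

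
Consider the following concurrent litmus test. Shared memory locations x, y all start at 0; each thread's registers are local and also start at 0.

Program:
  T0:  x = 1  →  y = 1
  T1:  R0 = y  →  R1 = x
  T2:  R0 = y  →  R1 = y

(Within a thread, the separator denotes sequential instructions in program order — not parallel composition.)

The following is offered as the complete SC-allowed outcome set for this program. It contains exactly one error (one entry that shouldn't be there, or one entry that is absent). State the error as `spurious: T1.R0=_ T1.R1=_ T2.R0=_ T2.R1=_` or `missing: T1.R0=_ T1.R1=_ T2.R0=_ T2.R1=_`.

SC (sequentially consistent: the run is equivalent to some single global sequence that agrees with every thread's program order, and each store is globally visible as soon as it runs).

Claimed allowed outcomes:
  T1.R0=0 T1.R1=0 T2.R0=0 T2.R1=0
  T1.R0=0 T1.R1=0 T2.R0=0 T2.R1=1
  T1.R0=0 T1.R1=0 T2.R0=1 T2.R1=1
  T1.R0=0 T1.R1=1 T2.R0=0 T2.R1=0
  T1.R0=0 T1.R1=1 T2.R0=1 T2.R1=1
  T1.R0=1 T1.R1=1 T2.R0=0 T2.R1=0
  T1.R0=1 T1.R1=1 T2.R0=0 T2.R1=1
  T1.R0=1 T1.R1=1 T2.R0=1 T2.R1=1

outcome vector order: (T1.R0,T1.R1,T2.R0,T2.R1)
SC (9): 0000 0001 0011 0100 0101 0111 1100 1101 1111
SC∖claimed = {0101}

missing: T1.R0=0 T1.R1=1 T2.R0=0 T2.R1=1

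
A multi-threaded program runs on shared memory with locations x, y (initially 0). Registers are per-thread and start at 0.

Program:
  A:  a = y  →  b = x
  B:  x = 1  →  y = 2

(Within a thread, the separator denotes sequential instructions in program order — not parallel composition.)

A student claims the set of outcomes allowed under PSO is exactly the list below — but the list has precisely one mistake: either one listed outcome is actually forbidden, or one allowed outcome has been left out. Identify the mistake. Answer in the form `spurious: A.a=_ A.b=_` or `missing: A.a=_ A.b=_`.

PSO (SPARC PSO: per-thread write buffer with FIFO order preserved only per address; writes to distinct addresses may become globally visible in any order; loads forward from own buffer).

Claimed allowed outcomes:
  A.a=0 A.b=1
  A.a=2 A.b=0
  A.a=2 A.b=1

outcome vector order: (A.a,A.b)
[PSO] allowed = {00; 01; 20; 21}
PSO∖claimed = {00}

missing: A.a=0 A.b=0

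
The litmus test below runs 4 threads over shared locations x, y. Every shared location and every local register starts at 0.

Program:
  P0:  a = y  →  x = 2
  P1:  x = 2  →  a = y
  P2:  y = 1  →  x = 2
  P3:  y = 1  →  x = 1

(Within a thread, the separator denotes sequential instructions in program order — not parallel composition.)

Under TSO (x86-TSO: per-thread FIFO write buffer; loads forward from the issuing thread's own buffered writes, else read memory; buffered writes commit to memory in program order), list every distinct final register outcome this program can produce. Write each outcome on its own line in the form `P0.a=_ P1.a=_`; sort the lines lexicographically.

P0.a=0 P1.a=0
P0.a=0 P1.a=1
P0.a=1 P1.a=0
P0.a=1 P1.a=1

outcome vector order: (P0.a,P1.a)
|TSO outcomes| = 4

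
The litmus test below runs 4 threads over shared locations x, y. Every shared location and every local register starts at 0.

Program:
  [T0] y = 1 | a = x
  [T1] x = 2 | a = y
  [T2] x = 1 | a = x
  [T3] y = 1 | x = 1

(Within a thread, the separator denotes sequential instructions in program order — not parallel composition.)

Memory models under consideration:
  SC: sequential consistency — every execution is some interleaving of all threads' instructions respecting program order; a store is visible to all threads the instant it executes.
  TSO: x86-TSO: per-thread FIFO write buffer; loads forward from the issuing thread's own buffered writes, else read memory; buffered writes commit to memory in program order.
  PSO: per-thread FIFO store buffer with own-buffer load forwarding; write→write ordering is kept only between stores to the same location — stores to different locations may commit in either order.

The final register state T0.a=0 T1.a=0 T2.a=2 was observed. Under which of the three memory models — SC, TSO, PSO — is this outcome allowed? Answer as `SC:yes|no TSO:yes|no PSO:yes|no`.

SC:no TSO:yes PSO:yes

outcome vector order: (T0.a,T1.a,T2.a)
under SC → (0,1,1); (0,1,2); (1,0,1); (1,0,2); (1,1,1); (1,1,2); (2,0,1); (2,0,2); (2,1,1); (2,1,2)
under TSO → (0,0,1); (0,0,2); (0,1,1); (0,1,2); (1,0,1); (1,0,2); (1,1,1); (1,1,2); (2,0,1); (2,0,2); (2,1,1); (2,1,2)
under PSO → (0,0,1); (0,0,2); (0,1,1); (0,1,2); (1,0,1); (1,0,2); (1,1,1); (1,1,2); (2,0,1); (2,0,2); (2,1,1); (2,1,2)
target (0,0,2) ∈ {TSO,PSO}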